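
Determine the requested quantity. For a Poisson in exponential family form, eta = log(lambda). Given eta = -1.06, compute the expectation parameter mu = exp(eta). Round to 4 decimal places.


Expectation parameter for Poisson exponential family:
mu = exp(eta).
eta = -1.06.
mu = exp(-1.06) = 0.3465

0.3465


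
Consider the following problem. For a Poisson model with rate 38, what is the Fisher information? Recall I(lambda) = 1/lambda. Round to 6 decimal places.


Fisher information for Poisson: I(lambda) = 1/lambda.
lambda = 38.
I(lambda) = 1/38 = 0.026316

0.026316


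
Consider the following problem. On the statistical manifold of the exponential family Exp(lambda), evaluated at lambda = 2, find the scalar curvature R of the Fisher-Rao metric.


This family has a single free parameter, so its statistical manifold
is 1-dimensional. The Riemann curvature tensor of any 1-dimensional
Riemannian manifold vanishes identically, so R = 0.

0


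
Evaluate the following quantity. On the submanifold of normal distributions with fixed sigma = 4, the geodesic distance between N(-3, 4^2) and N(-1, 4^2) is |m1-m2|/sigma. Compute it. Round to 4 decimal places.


On the fixed-variance normal subfamily, geodesic distance = |m1-m2|/sigma.
|-3 - -1| = 2.
sigma = 4.
d = 2/4 = 0.5000

0.5000


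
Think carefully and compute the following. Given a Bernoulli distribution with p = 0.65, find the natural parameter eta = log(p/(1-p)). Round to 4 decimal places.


Natural parameter for Bernoulli: eta = log(p/(1-p)).
p = 0.65, 1-p = 0.35.
p/(1-p) = 1.857143.
eta = log(1.857143) = 0.6190

0.6190


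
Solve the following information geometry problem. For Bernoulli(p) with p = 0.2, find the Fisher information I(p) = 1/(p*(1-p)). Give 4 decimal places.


For Bernoulli(p), Fisher information is I(p) = 1/(p*(1-p)).
p = 0.2, 1-p = 0.8.
p*(1-p) = 0.16.
I(p) = 1/0.16 = 6.2500

6.2500


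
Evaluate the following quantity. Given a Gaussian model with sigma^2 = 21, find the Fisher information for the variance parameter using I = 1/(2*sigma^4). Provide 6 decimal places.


Fisher information for variance: I(sigma^2) = 1/(2*sigma^4).
sigma^2 = 21, so sigma^4 = 441.
I = 1/(2*441) = 1/882 = 0.001134

0.001134


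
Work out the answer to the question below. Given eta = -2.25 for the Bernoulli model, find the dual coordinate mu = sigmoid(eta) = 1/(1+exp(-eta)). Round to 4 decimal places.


Dual coordinate (expectation parameter) for Bernoulli:
mu = 1/(1+exp(-eta)).
eta = -2.25.
exp(-eta) = exp(2.25) = 9.487736.
mu = 1/(1+9.487736) = 0.0953

0.0953


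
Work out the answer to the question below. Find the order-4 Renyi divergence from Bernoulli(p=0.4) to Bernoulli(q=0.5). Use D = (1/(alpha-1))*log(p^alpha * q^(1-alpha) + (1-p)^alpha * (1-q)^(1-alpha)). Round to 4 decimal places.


Renyi divergence of order alpha between Bernoulli distributions:
D = (1/(alpha-1))*log(p^alpha * q^(1-alpha) + (1-p)^alpha * (1-q)^(1-alpha)).
alpha = 4, p = 0.4, q = 0.5.
p^alpha * q^(1-alpha) = 0.4^4 * 0.5^-3 = 0.2048.
(1-p)^alpha * (1-q)^(1-alpha) = 0.6^4 * 0.5^-3 = 1.0368.
sum = 0.2048 + 1.0368 = 1.2416.
D = (1/3)*log(1.2416) = 0.0721

0.0721


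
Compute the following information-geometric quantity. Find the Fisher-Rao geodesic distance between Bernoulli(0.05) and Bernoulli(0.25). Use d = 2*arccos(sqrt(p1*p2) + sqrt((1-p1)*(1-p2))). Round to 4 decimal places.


Geodesic distance on Bernoulli manifold:
d(p1,p2) = 2*arccos(sqrt(p1*p2) + sqrt((1-p1)*(1-p2))).
sqrt(p1*p2) = sqrt(0.05*0.25) = 0.111803.
sqrt((1-p1)*(1-p2)) = sqrt(0.95*0.75) = 0.844097.
arg = 0.111803 + 0.844097 = 0.955901.
d = 2*arccos(0.955901) = 0.5962

0.5962


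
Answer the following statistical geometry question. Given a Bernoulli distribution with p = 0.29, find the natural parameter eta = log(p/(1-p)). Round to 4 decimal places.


Natural parameter for Bernoulli: eta = log(p/(1-p)).
p = 0.29, 1-p = 0.71.
p/(1-p) = 0.408451.
eta = log(0.408451) = -0.8954

-0.8954


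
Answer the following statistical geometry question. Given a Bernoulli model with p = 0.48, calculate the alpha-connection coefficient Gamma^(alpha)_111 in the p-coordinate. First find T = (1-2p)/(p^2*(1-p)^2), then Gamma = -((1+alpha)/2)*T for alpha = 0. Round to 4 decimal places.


Skewness (Amari-Chentsov) tensor: T = (1-2p)/(p^2*(1-p)^2).
p = 0.48, 1-2p = 0.04, p^2 = 0.2304, (1-p)^2 = 0.2704.
T = 0.04/(0.2304 * 0.2704) = 0.642053.
In the p-coordinate, Gamma^(alpha) = Gamma^(0) - (alpha/2)*T with Gamma^(0) = (1/2)*g'(p) = -T/2,
so Gamma^(alpha) = -((1+alpha)/2)*T.
alpha = 0, -(1+alpha)/2 = -0.5.
Gamma = -0.5 * 0.642053 = -0.3210

-0.3210


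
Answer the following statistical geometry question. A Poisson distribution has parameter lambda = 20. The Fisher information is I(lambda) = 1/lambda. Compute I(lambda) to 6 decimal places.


Fisher information for Poisson: I(lambda) = 1/lambda.
lambda = 20.
I(lambda) = 1/20 = 0.050000

0.050000


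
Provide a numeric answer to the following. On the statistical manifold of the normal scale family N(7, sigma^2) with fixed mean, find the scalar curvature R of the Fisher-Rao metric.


This family has a single free parameter, so its statistical manifold
is 1-dimensional. The Riemann curvature tensor of any 1-dimensional
Riemannian manifold vanishes identically, so R = 0.

0


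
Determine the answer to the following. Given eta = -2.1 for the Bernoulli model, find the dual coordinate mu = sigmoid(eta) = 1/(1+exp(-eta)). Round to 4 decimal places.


Dual coordinate (expectation parameter) for Bernoulli:
mu = 1/(1+exp(-eta)).
eta = -2.1.
exp(-eta) = exp(2.1) = 8.16617.
mu = 1/(1+8.16617) = 0.1091

0.1091


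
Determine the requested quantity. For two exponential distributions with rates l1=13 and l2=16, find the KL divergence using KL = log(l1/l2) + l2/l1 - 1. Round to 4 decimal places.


KL divergence for exponential family:
KL = log(l1/l2) + l2/l1 - 1.
log(13/16) = -0.207639.
16/13 = 1.230769.
KL = -0.207639 + 1.230769 - 1 = 0.0231

0.0231


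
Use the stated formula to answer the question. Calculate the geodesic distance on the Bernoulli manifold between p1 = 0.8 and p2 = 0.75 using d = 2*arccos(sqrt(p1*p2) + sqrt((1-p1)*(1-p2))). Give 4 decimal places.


Geodesic distance on Bernoulli manifold:
d(p1,p2) = 2*arccos(sqrt(p1*p2) + sqrt((1-p1)*(1-p2))).
sqrt(p1*p2) = sqrt(0.8*0.75) = 0.774597.
sqrt((1-p1)*(1-p2)) = sqrt(0.2*0.25) = 0.223607.
arg = 0.774597 + 0.223607 = 0.998203.
d = 2*arccos(0.998203) = 0.1199

0.1199


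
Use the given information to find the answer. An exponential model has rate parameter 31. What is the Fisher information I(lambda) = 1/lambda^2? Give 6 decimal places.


Fisher information for exponential: I(lambda) = 1/lambda^2.
lambda = 31, lambda^2 = 961.
I = 1/961 = 0.001041

0.001041


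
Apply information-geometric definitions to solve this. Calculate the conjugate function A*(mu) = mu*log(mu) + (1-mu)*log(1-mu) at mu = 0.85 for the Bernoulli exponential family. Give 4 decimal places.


Legendre transform for Bernoulli:
A*(mu) = mu*log(mu) + (1-mu)*log(1-mu).
mu = 0.85, 1-mu = 0.15.
mu*log(mu) = 0.85*log(0.85) = -0.138141.
(1-mu)*log(1-mu) = 0.15*log(0.15) = -0.284568.
A* = -0.138141 + -0.284568 = -0.4227

-0.4227


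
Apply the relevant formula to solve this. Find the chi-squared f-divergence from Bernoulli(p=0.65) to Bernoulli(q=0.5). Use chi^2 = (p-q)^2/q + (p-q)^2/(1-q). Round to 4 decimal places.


Chi-squared divergence between Bernoulli distributions:
chi^2 = (p-q)^2/q + (p-q)^2/(1-q).
p = 0.65, q = 0.5, p-q = 0.15.
(p-q)^2 = 0.0225.
term1 = 0.0225/0.5 = 0.045.
term2 = 0.0225/0.5 = 0.045.
chi^2 = 0.045 + 0.045 = 0.0900

0.0900


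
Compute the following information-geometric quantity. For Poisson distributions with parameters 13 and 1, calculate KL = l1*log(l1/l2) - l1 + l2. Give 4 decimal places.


KL divergence for Poisson:
KL = l1*log(l1/l2) - l1 + l2.
l1 = 13, l2 = 1.
log(13/1) = 2.564949.
l1*log(l1/l2) = 13 * 2.564949 = 33.344342.
KL = 33.344342 - 13 + 1 = 21.3443

21.3443


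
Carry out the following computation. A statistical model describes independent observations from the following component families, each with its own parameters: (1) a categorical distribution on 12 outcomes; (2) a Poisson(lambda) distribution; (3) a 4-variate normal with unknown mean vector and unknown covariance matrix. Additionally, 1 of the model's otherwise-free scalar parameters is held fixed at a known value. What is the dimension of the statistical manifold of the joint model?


The dimension of a statistical manifold equals the number of free
(independent) real parameters of the model. For a product of independent
blocks the parameter counts add.
- categorical on 12 outcomes (probabilities sum to 1): 12-1 = 11.
- Poisson (lambda): 1.
- 4-variate normal: 4 (mean) + 4*5/2 = 10 (symmetric covariance) = 14.
Total = 11 + 1 + 14 = 26.
1 parameter(s) fixed at known values: 26 - 1 = 25.
Dimension = 25

25


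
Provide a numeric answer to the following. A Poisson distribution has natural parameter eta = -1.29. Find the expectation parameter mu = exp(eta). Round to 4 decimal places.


Expectation parameter for Poisson exponential family:
mu = exp(eta).
eta = -1.29.
mu = exp(-1.29) = 0.2753

0.2753


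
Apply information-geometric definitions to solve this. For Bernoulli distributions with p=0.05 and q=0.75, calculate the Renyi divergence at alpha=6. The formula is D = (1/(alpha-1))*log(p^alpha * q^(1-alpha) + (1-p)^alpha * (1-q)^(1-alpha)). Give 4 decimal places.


Renyi divergence of order alpha between Bernoulli distributions:
D = (1/(alpha-1))*log(p^alpha * q^(1-alpha) + (1-p)^alpha * (1-q)^(1-alpha)).
alpha = 6, p = 0.05, q = 0.75.
p^alpha * q^(1-alpha) = 0.05^6 * 0.75^-5 = 0.0.
(1-p)^alpha * (1-q)^(1-alpha) = 0.95^6 * 0.25^-5 = 752.734096.
sum = 0.0 + 752.734096 = 752.734096.
D = (1/5)*log(752.734096) = 1.3247

1.3247


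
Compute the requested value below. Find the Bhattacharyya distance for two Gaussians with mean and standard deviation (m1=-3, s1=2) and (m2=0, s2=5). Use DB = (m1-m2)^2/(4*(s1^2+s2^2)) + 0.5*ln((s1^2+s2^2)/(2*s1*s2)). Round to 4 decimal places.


Bhattacharyya distance between two Gaussians:
DB = (m1-m2)^2/(4*(s1^2+s2^2)) + (1/2)*ln((s1^2+s2^2)/(2*s1*s2)).
(m1-m2)^2 = (-3)^2 = 9.
s1^2+s2^2 = 4 + 25 = 29.
term1 = 9/116 = 0.077586.
term2 = 0.5*ln(29/20.0) = 0.185782.
DB = 0.077586 + 0.185782 = 0.2634

0.2634


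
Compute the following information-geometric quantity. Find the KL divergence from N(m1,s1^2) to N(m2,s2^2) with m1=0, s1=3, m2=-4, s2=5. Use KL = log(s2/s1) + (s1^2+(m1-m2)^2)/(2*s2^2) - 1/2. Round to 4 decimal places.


KL divergence between normal distributions:
KL = log(s2/s1) + (s1^2 + (m1-m2)^2)/(2*s2^2) - 1/2.
log(5/3) = 0.510826.
(3^2 + (0--4)^2)/(2*5^2) = (9 + 16)/50 = 0.5.
KL = 0.510826 + 0.5 - 0.5 = 0.5108

0.5108


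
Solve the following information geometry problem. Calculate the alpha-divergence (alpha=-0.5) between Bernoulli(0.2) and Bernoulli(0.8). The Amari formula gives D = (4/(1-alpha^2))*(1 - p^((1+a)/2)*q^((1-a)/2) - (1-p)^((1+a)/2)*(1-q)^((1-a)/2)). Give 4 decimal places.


Amari alpha-divergence:
D = (4/(1-alpha^2))*(1 - p^((1+a)/2)*q^((1-a)/2) - (1-p)^((1+a)/2)*(1-q)^((1-a)/2)).
alpha = -0.5, p = 0.2, q = 0.8.
e1 = (1+alpha)/2 = 0.25, e2 = (1-alpha)/2 = 0.75.
t1 = p^e1 * q^e2 = 0.2^0.25 * 0.8^0.75 = 0.565685.
t2 = (1-p)^e1 * (1-q)^e2 = 0.8^0.25 * 0.2^0.75 = 0.282843.
4/(1-alpha^2) = 5.333333.
D = 5.333333*(1 - 0.565685 - 0.282843) = 0.8078

0.8078


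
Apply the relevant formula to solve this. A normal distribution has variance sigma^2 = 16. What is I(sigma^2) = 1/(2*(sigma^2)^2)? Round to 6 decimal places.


Fisher information for variance: I(sigma^2) = 1/(2*sigma^4).
sigma^2 = 16, so sigma^4 = 256.
I = 1/(2*256) = 1/512 = 0.001953

0.001953


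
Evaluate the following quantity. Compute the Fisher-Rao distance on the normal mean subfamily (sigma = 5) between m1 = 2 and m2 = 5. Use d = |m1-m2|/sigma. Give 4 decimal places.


On the fixed-variance normal subfamily, geodesic distance = |m1-m2|/sigma.
|2 - 5| = 3.
sigma = 5.
d = 3/5 = 0.6000

0.6000


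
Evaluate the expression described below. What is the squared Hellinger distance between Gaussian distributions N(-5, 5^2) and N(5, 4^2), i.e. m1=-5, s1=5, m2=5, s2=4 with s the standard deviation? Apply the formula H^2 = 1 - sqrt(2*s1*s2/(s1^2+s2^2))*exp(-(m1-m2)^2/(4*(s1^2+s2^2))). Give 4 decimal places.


Squared Hellinger distance for Gaussians:
H^2 = 1 - sqrt(2*s1*s2/(s1^2+s2^2)) * exp(-(m1-m2)^2/(4*(s1^2+s2^2))).
s1^2 = 25, s2^2 = 16, s1^2+s2^2 = 41.
sqrt(2*5*4/(41)) = 0.98773.
(m1-m2)^2 = (-10)^2 = 100.
exp(-100/(4*41)) = exp(-0.609756) = 0.543483.
H^2 = 1 - 0.98773*0.543483 = 0.4632

0.4632


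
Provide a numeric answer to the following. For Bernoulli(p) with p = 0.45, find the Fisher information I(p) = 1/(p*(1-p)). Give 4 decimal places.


For Bernoulli(p), Fisher information is I(p) = 1/(p*(1-p)).
p = 0.45, 1-p = 0.55.
p*(1-p) = 0.2475.
I(p) = 1/0.2475 = 4.0404

4.0404


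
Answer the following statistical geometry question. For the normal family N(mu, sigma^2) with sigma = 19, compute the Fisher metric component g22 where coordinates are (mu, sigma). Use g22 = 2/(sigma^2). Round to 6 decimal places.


For the 2-parameter normal family, the Fisher metric has:
  g11 = 1/sigma^2, g22 = 2/sigma^2.
sigma = 19, sigma^2 = 361.
g22 = 0.005540

0.005540


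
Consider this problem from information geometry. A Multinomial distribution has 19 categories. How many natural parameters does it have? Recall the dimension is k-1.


Exponential family dimension calculation:
For Multinomial with k=19 categories, dim = k-1 = 18.

18


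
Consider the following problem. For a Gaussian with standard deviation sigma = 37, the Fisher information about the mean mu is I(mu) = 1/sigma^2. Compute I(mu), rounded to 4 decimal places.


The Fisher information for the mean of a normal distribution is I(mu) = 1/sigma^2.
sigma = 37, so sigma^2 = 1369.
I(mu) = 1/1369 = 0.0007

0.0007


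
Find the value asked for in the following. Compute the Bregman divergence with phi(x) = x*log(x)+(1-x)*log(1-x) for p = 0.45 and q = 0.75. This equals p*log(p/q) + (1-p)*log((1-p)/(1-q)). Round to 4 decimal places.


Bregman divergence with negative entropy generator:
D = p*log(p/q) + (1-p)*log((1-p)/(1-q)).
p = 0.45, q = 0.75.
p*log(p/q) = 0.45*log(0.45/0.75) = -0.229872.
(1-p)*log((1-p)/(1-q)) = 0.55*log(0.55/0.25) = 0.433652.
D = -0.229872 + 0.433652 = 0.2038

0.2038


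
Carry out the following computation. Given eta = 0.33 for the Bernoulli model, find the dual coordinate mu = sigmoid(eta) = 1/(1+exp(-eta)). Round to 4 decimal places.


Dual coordinate (expectation parameter) for Bernoulli:
mu = 1/(1+exp(-eta)).
eta = 0.33.
exp(-eta) = exp(-0.33) = 0.718924.
mu = 1/(1+0.718924) = 0.5818

0.5818


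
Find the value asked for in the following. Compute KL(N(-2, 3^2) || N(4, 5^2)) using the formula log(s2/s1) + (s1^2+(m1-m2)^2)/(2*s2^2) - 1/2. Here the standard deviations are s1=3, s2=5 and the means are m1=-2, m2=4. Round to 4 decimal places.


KL divergence between normal distributions:
KL = log(s2/s1) + (s1^2 + (m1-m2)^2)/(2*s2^2) - 1/2.
log(5/3) = 0.510826.
(3^2 + (-2-4)^2)/(2*5^2) = (9 + 36)/50 = 0.9.
KL = 0.510826 + 0.9 - 0.5 = 0.9108

0.9108


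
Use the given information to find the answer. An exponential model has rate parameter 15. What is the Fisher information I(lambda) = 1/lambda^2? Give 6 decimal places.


Fisher information for exponential: I(lambda) = 1/lambda^2.
lambda = 15, lambda^2 = 225.
I = 1/225 = 0.004444

0.004444


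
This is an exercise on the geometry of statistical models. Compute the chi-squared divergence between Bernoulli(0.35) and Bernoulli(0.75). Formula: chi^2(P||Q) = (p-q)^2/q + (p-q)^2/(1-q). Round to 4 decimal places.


Chi-squared divergence between Bernoulli distributions:
chi^2 = (p-q)^2/q + (p-q)^2/(1-q).
p = 0.35, q = 0.75, p-q = -0.4.
(p-q)^2 = 0.16.
term1 = 0.16/0.75 = 0.213333.
term2 = 0.16/0.25 = 0.64.
chi^2 = 0.213333 + 0.64 = 0.8533

0.8533


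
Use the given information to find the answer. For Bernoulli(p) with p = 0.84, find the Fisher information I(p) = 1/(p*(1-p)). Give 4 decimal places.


For Bernoulli(p), Fisher information is I(p) = 1/(p*(1-p)).
p = 0.84, 1-p = 0.16.
p*(1-p) = 0.1344.
I(p) = 1/0.1344 = 7.4405

7.4405


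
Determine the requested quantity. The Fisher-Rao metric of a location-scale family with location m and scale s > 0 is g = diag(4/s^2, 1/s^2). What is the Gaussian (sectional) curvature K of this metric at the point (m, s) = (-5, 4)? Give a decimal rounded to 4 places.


The metric has the form g = (A dm^2 + B ds^2)/s^2 with A = 4, B = 1.
Substitute u = sqrt(A/B)*m: g = B*(du^2 + ds^2)/s^2, i.e. B times the
Poincare upper half-plane metric, which has constant Gaussian curvature -1.
Scaling a 2D metric by a constant c divides the Gaussian curvature by c,
so K = -1/B = -1/(1) = -1.0000 everywhere (the point (m, s) = (-5, 4) is irrelevant:
the curvature is constant).
The requested Gaussian curvature is K = -1.0000.

-1.0000


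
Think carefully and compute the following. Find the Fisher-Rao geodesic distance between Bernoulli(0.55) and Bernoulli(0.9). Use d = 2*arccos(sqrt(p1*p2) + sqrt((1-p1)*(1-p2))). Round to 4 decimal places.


Geodesic distance on Bernoulli manifold:
d(p1,p2) = 2*arccos(sqrt(p1*p2) + sqrt((1-p1)*(1-p2))).
sqrt(p1*p2) = sqrt(0.55*0.9) = 0.703562.
sqrt((1-p1)*(1-p2)) = sqrt(0.45*0.1) = 0.212132.
arg = 0.703562 + 0.212132 = 0.915694.
d = 2*arccos(0.915694) = 0.8271

0.8271


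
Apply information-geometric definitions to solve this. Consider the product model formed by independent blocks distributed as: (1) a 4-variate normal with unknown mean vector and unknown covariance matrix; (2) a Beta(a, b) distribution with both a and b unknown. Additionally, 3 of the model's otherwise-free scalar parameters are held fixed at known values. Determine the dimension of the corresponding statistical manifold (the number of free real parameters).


The dimension of a statistical manifold equals the number of free
(independent) real parameters of the model. For a product of independent
blocks the parameter counts add.
- 4-variate normal: 4 (mean) + 4*5/2 = 10 (symmetric covariance) = 14.
- Beta (a, b): 2.
Total = 14 + 2 = 16.
3 parameter(s) fixed at known values: 16 - 3 = 13.
Dimension = 13

13


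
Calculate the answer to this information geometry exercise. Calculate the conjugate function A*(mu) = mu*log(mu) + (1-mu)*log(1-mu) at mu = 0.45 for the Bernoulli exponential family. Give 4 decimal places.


Legendre transform for Bernoulli:
A*(mu) = mu*log(mu) + (1-mu)*log(1-mu).
mu = 0.45, 1-mu = 0.55.
mu*log(mu) = 0.45*log(0.45) = -0.359328.
(1-mu)*log(1-mu) = 0.55*log(0.55) = -0.32881.
A* = -0.359328 + -0.32881 = -0.6881

-0.6881


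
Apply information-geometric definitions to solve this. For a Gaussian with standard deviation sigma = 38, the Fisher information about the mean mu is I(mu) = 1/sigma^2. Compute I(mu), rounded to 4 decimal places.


The Fisher information for the mean of a normal distribution is I(mu) = 1/sigma^2.
sigma = 38, so sigma^2 = 1444.
I(mu) = 1/1444 = 0.0007

0.0007


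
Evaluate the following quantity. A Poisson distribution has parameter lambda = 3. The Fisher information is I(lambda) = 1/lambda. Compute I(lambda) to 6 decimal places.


Fisher information for Poisson: I(lambda) = 1/lambda.
lambda = 3.
I(lambda) = 1/3 = 0.333333

0.333333


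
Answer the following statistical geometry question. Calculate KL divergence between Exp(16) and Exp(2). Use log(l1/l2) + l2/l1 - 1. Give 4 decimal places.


KL divergence for exponential family:
KL = log(l1/l2) + l2/l1 - 1.
log(16/2) = 2.079442.
2/16 = 0.125.
KL = 2.079442 + 0.125 - 1 = 1.2044

1.2044


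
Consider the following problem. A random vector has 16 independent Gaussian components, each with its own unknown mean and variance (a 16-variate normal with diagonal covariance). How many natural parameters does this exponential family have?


Exponential family dimension calculation:
Each univariate normal has two natural parameters (mu/sigma^2 and -1/(2 sigma^2)).
With 16 independent components, dim = 2 * 16 = 32.

32


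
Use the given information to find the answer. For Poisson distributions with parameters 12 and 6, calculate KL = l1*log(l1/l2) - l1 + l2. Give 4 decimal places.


KL divergence for Poisson:
KL = l1*log(l1/l2) - l1 + l2.
l1 = 12, l2 = 6.
log(12/6) = 0.693147.
l1*log(l1/l2) = 12 * 0.693147 = 8.317766.
KL = 8.317766 - 12 + 6 = 2.3178

2.3178


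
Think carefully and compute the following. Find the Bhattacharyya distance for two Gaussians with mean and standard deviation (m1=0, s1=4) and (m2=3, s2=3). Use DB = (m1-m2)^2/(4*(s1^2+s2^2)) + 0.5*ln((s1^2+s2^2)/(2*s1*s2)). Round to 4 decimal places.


Bhattacharyya distance between two Gaussians:
DB = (m1-m2)^2/(4*(s1^2+s2^2)) + (1/2)*ln((s1^2+s2^2)/(2*s1*s2)).
(m1-m2)^2 = (-3)^2 = 9.
s1^2+s2^2 = 16 + 9 = 25.
term1 = 9/100 = 0.09.
term2 = 0.5*ln(25/24.0) = 0.020411.
DB = 0.09 + 0.020411 = 0.1104

0.1104


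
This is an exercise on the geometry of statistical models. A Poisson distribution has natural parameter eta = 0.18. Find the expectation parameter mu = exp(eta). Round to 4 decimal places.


Expectation parameter for Poisson exponential family:
mu = exp(eta).
eta = 0.18.
mu = exp(0.18) = 1.1972

1.1972


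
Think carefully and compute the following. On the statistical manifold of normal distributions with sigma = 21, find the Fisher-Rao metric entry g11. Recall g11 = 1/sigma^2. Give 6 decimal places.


For the 2-parameter normal family, the Fisher metric has:
  g11 = 1/sigma^2, g22 = 2/sigma^2.
sigma = 21, sigma^2 = 441.
g11 = 0.002268

0.002268


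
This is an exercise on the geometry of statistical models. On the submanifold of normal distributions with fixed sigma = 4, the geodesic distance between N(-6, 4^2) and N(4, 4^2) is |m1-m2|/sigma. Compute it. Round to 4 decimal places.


On the fixed-variance normal subfamily, geodesic distance = |m1-m2|/sigma.
|-6 - 4| = 10.
sigma = 4.
d = 10/4 = 2.5000

2.5000


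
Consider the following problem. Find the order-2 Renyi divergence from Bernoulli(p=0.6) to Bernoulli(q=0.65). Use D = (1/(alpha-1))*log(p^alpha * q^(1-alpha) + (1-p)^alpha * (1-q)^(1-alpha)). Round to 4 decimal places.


Renyi divergence of order alpha between Bernoulli distributions:
D = (1/(alpha-1))*log(p^alpha * q^(1-alpha) + (1-p)^alpha * (1-q)^(1-alpha)).
alpha = 2, p = 0.6, q = 0.65.
p^alpha * q^(1-alpha) = 0.6^2 * 0.65^-1 = 0.553846.
(1-p)^alpha * (1-q)^(1-alpha) = 0.4^2 * 0.35^-1 = 0.457143.
sum = 0.553846 + 0.457143 = 1.010989.
D = (1/1)*log(1.010989) = 0.0109

0.0109


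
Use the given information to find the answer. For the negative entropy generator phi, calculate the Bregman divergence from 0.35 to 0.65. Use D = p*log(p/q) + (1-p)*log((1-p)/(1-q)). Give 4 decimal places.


Bregman divergence with negative entropy generator:
D = p*log(p/q) + (1-p)*log((1-p)/(1-q)).
p = 0.35, q = 0.65.
p*log(p/q) = 0.35*log(0.35/0.65) = -0.216664.
(1-p)*log((1-p)/(1-q)) = 0.65*log(0.65/0.35) = 0.402375.
D = -0.216664 + 0.402375 = 0.1857

0.1857


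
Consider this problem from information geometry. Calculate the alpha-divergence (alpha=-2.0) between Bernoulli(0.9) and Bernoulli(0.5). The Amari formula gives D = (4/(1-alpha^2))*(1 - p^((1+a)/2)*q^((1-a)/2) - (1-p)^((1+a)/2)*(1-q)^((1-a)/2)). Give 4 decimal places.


Amari alpha-divergence:
D = (4/(1-alpha^2))*(1 - p^((1+a)/2)*q^((1-a)/2) - (1-p)^((1+a)/2)*(1-q)^((1-a)/2)).
alpha = -2.0, p = 0.9, q = 0.5.
e1 = (1+alpha)/2 = -0.5, e2 = (1-alpha)/2 = 1.5.
t1 = p^e1 * q^e2 = 0.9^-0.5 * 0.5^1.5 = 0.372678.
t2 = (1-p)^e1 * (1-q)^e2 = 0.1^-0.5 * 0.5^1.5 = 1.118034.
4/(1-alpha^2) = -1.333333.
D = -1.333333*(1 - 0.372678 - 1.118034) = 0.6543

0.6543


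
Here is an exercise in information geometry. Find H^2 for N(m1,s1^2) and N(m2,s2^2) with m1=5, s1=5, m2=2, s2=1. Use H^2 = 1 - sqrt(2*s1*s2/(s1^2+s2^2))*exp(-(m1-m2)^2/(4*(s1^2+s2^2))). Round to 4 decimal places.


Squared Hellinger distance for Gaussians:
H^2 = 1 - sqrt(2*s1*s2/(s1^2+s2^2)) * exp(-(m1-m2)^2/(4*(s1^2+s2^2))).
s1^2 = 25, s2^2 = 1, s1^2+s2^2 = 26.
sqrt(2*5*1/(26)) = 0.620174.
(m1-m2)^2 = (3)^2 = 9.
exp(-9/(4*26)) = exp(-0.086538) = 0.9171.
H^2 = 1 - 0.620174*0.9171 = 0.4312

0.4312


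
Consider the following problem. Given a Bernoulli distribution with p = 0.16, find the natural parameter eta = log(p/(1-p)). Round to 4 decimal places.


Natural parameter for Bernoulli: eta = log(p/(1-p)).
p = 0.16, 1-p = 0.84.
p/(1-p) = 0.190476.
eta = log(0.190476) = -1.6582

-1.6582


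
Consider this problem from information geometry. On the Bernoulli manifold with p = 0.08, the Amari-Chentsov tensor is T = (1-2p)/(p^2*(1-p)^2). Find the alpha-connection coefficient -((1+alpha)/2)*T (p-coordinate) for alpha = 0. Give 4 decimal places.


Skewness (Amari-Chentsov) tensor: T = (1-2p)/(p^2*(1-p)^2).
p = 0.08, 1-2p = 0.84, p^2 = 0.0064, (1-p)^2 = 0.8464.
T = 0.84/(0.0064 * 0.8464) = 155.068526.
In the p-coordinate, Gamma^(alpha) = Gamma^(0) - (alpha/2)*T with Gamma^(0) = (1/2)*g'(p) = -T/2,
so Gamma^(alpha) = -((1+alpha)/2)*T.
alpha = 0, -(1+alpha)/2 = -0.5.
Gamma = -0.5 * 155.068526 = -77.5343

-77.5343


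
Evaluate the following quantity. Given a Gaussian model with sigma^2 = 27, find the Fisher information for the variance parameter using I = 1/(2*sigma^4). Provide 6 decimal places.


Fisher information for variance: I(sigma^2) = 1/(2*sigma^4).
sigma^2 = 27, so sigma^4 = 729.
I = 1/(2*729) = 1/1458 = 0.000686

0.000686


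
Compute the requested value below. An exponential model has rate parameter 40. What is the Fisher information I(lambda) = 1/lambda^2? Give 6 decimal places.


Fisher information for exponential: I(lambda) = 1/lambda^2.
lambda = 40, lambda^2 = 1600.
I = 1/1600 = 0.000625

0.000625


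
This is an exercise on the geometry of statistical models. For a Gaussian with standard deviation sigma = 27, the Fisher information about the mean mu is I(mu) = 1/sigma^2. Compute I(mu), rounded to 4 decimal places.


The Fisher information for the mean of a normal distribution is I(mu) = 1/sigma^2.
sigma = 27, so sigma^2 = 729.
I(mu) = 1/729 = 0.0014

0.0014


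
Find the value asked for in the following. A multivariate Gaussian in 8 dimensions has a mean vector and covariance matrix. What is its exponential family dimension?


Exponential family dimension calculation:
For 8-dim MVN: mean has 8 params, covariance has 8*9/2 = 36 unique entries.
Total dim = 8 + 36 = 44.

44


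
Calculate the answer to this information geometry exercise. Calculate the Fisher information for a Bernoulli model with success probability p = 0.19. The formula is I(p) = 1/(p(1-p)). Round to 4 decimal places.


For Bernoulli(p), Fisher information is I(p) = 1/(p*(1-p)).
p = 0.19, 1-p = 0.81.
p*(1-p) = 0.1539.
I(p) = 1/0.1539 = 6.4977

6.4977


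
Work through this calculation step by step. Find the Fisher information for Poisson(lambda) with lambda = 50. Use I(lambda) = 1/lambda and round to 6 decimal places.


Fisher information for Poisson: I(lambda) = 1/lambda.
lambda = 50.
I(lambda) = 1/50 = 0.020000

0.020000


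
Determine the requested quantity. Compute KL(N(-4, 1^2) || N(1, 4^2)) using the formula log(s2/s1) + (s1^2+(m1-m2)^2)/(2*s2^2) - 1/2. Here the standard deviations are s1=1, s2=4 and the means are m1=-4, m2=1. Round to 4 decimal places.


KL divergence between normal distributions:
KL = log(s2/s1) + (s1^2 + (m1-m2)^2)/(2*s2^2) - 1/2.
log(4/1) = 1.386294.
(1^2 + (-4-1)^2)/(2*4^2) = (1 + 25)/32 = 0.8125.
KL = 1.386294 + 0.8125 - 0.5 = 1.6988

1.6988


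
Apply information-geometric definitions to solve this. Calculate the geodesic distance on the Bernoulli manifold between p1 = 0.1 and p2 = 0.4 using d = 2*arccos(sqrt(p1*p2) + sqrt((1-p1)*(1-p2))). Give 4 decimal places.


Geodesic distance on Bernoulli manifold:
d(p1,p2) = 2*arccos(sqrt(p1*p2) + sqrt((1-p1)*(1-p2))).
sqrt(p1*p2) = sqrt(0.1*0.4) = 0.2.
sqrt((1-p1)*(1-p2)) = sqrt(0.9*0.6) = 0.734847.
arg = 0.2 + 0.734847 = 0.934847.
d = 2*arccos(0.934847) = 0.7259

0.7259


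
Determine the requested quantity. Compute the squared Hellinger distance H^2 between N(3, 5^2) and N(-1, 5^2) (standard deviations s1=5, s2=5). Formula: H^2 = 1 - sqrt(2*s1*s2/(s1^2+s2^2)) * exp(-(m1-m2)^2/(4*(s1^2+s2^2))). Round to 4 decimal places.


Squared Hellinger distance for Gaussians:
H^2 = 1 - sqrt(2*s1*s2/(s1^2+s2^2)) * exp(-(m1-m2)^2/(4*(s1^2+s2^2))).
s1^2 = 25, s2^2 = 25, s1^2+s2^2 = 50.
sqrt(2*5*5/(50)) = 1.0.
(m1-m2)^2 = (4)^2 = 16.
exp(-16/(4*50)) = exp(-0.08) = 0.923116.
H^2 = 1 - 1.0*0.923116 = 0.0769

0.0769


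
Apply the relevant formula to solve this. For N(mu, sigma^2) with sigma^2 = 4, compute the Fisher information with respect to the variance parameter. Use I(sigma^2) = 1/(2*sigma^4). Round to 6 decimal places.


Fisher information for variance: I(sigma^2) = 1/(2*sigma^4).
sigma^2 = 4, so sigma^4 = 16.
I = 1/(2*16) = 1/32 = 0.031250

0.031250


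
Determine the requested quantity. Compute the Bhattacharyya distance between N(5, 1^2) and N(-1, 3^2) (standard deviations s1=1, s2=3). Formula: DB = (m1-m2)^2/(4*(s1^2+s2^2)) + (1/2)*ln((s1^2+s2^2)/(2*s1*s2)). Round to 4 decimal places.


Bhattacharyya distance between two Gaussians:
DB = (m1-m2)^2/(4*(s1^2+s2^2)) + (1/2)*ln((s1^2+s2^2)/(2*s1*s2)).
(m1-m2)^2 = (6)^2 = 36.
s1^2+s2^2 = 1 + 9 = 10.
term1 = 36/40 = 0.9.
term2 = 0.5*ln(10/6.0) = 0.255413.
DB = 0.9 + 0.255413 = 1.1554

1.1554


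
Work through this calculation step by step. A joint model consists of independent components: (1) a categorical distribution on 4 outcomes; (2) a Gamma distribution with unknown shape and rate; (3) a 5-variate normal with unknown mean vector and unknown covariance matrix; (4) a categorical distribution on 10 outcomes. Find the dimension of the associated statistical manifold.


The dimension of a statistical manifold equals the number of free
(independent) real parameters of the model. For a product of independent
blocks the parameter counts add.
- categorical on 4 outcomes (probabilities sum to 1): 4-1 = 3.
- Gamma (shape, rate): 2.
- 5-variate normal: 5 (mean) + 5*6/2 = 15 (symmetric covariance) = 20.
- categorical on 10 outcomes (probabilities sum to 1): 10-1 = 9.
Total = 3 + 2 + 20 + 9 = 34.
Dimension = 34

34


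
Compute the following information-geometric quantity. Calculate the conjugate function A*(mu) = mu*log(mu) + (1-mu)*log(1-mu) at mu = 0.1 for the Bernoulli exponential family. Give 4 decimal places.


Legendre transform for Bernoulli:
A*(mu) = mu*log(mu) + (1-mu)*log(1-mu).
mu = 0.1, 1-mu = 0.9.
mu*log(mu) = 0.1*log(0.1) = -0.230259.
(1-mu)*log(1-mu) = 0.9*log(0.9) = -0.094824.
A* = -0.230259 + -0.094824 = -0.3251

-0.3251


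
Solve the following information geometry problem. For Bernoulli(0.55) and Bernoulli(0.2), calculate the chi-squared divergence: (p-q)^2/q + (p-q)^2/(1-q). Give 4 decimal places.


Chi-squared divergence between Bernoulli distributions:
chi^2 = (p-q)^2/q + (p-q)^2/(1-q).
p = 0.55, q = 0.2, p-q = 0.35.
(p-q)^2 = 0.1225.
term1 = 0.1225/0.2 = 0.6125.
term2 = 0.1225/0.8 = 0.153125.
chi^2 = 0.6125 + 0.153125 = 0.7656

0.7656


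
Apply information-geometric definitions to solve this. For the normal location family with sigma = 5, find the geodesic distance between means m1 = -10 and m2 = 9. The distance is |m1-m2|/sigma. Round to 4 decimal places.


On the fixed-variance normal subfamily, geodesic distance = |m1-m2|/sigma.
|-10 - 9| = 19.
sigma = 5.
d = 19/5 = 3.8000

3.8000


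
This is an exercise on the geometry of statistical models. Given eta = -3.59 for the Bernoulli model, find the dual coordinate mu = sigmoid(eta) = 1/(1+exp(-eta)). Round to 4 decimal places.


Dual coordinate (expectation parameter) for Bernoulli:
mu = 1/(1+exp(-eta)).
eta = -3.59.
exp(-eta) = exp(3.59) = 36.234076.
mu = 1/(1+36.234076) = 0.0269

0.0269


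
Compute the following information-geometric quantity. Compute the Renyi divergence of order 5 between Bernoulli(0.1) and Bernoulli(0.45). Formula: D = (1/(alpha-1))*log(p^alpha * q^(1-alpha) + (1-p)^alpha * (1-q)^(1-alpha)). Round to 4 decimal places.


Renyi divergence of order alpha between Bernoulli distributions:
D = (1/(alpha-1))*log(p^alpha * q^(1-alpha) + (1-p)^alpha * (1-q)^(1-alpha)).
alpha = 5, p = 0.1, q = 0.45.
p^alpha * q^(1-alpha) = 0.1^5 * 0.45^-4 = 0.000244.
(1-p)^alpha * (1-q)^(1-alpha) = 0.9^5 * 0.55^-4 = 6.453002.
sum = 0.000244 + 6.453002 = 6.453246.
D = (1/4)*log(6.453246) = 0.4661

0.4661


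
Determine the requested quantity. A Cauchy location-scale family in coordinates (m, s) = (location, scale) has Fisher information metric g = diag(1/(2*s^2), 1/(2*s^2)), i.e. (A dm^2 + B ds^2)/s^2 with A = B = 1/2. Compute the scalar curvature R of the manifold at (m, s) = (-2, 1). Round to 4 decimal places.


The metric has the form g = (A dm^2 + B ds^2)/s^2 with A = 1/2, B = 1/2.
Substitute u = sqrt(A/B)*m: g = B*(du^2 + ds^2)/s^2, i.e. B times the
Poincare upper half-plane metric, which has constant Gaussian curvature -1.
Scaling a 2D metric by a constant c divides the Gaussian curvature by c,
so K = -1/B = -1/(1/2) = -2.0000 everywhere (the point (m, s) = (-2, 1) is irrelevant:
the curvature is constant).
Scalar curvature in dimension 2: R = 2K = -2/(1/2) = -4.0000.

-4.0000


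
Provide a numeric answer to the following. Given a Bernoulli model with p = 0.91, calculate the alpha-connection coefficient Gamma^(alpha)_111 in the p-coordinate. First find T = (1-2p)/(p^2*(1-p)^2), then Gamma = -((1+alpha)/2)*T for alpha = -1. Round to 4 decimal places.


Skewness (Amari-Chentsov) tensor: T = (1-2p)/(p^2*(1-p)^2).
p = 0.91, 1-2p = -0.82, p^2 = 0.8281, (1-p)^2 = 0.0081.
T = -0.82/(0.8281 * 0.0081) = -122.249206.
In the p-coordinate, Gamma^(alpha) = Gamma^(0) - (alpha/2)*T with Gamma^(0) = (1/2)*g'(p) = -T/2,
so Gamma^(alpha) = -((1+alpha)/2)*T.
alpha = -1, -(1+alpha)/2 = 0.0.
Gamma = 0.0 * -122.249206 = 0.0000

0.0000


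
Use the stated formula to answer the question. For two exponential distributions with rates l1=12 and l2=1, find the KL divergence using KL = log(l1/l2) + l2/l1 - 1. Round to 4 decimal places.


KL divergence for exponential family:
KL = log(l1/l2) + l2/l1 - 1.
log(12/1) = 2.484907.
1/12 = 0.083333.
KL = 2.484907 + 0.083333 - 1 = 1.5682

1.5682


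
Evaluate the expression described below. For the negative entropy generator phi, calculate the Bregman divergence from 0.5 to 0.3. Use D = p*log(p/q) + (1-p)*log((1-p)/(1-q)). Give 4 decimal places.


Bregman divergence with negative entropy generator:
D = p*log(p/q) + (1-p)*log((1-p)/(1-q)).
p = 0.5, q = 0.3.
p*log(p/q) = 0.5*log(0.5/0.3) = 0.255413.
(1-p)*log((1-p)/(1-q)) = 0.5*log(0.5/0.7) = -0.168236.
D = 0.255413 + -0.168236 = 0.0872

0.0872


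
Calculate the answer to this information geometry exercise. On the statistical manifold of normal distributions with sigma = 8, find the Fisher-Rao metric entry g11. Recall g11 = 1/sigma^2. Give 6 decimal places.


For the 2-parameter normal family, the Fisher metric has:
  g11 = 1/sigma^2, g22 = 2/sigma^2.
sigma = 8, sigma^2 = 64.
g11 = 0.015625

0.015625


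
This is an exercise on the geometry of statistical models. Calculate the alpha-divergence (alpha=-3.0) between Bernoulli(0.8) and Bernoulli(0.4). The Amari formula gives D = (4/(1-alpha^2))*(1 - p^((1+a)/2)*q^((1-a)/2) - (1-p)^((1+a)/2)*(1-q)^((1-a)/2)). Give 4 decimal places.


Amari alpha-divergence:
D = (4/(1-alpha^2))*(1 - p^((1+a)/2)*q^((1-a)/2) - (1-p)^((1+a)/2)*(1-q)^((1-a)/2)).
alpha = -3.0, p = 0.8, q = 0.4.
e1 = (1+alpha)/2 = -1.0, e2 = (1-alpha)/2 = 2.0.
t1 = p^e1 * q^e2 = 0.8^-1.0 * 0.4^2.0 = 0.2.
t2 = (1-p)^e1 * (1-q)^e2 = 0.2^-1.0 * 0.6^2.0 = 1.8.
4/(1-alpha^2) = -0.5.
D = -0.5*(1 - 0.2 - 1.8) = 0.5000

0.5000


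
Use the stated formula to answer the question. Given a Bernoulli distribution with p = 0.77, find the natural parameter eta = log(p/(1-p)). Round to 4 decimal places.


Natural parameter for Bernoulli: eta = log(p/(1-p)).
p = 0.77, 1-p = 0.23.
p/(1-p) = 3.347826.
eta = log(3.347826) = 1.2083

1.2083


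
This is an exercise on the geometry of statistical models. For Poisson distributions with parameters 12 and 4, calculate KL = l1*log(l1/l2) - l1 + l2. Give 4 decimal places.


KL divergence for Poisson:
KL = l1*log(l1/l2) - l1 + l2.
l1 = 12, l2 = 4.
log(12/4) = 1.098612.
l1*log(l1/l2) = 12 * 1.098612 = 13.183347.
KL = 13.183347 - 12 + 4 = 5.1833

5.1833


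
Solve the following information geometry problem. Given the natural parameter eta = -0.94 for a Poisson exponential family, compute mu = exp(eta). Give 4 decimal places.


Expectation parameter for Poisson exponential family:
mu = exp(eta).
eta = -0.94.
mu = exp(-0.94) = 0.3906

0.3906


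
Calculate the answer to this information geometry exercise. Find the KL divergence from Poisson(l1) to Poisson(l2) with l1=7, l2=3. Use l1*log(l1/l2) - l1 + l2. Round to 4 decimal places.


KL divergence for Poisson:
KL = l1*log(l1/l2) - l1 + l2.
l1 = 7, l2 = 3.
log(7/3) = 0.847298.
l1*log(l1/l2) = 7 * 0.847298 = 5.931085.
KL = 5.931085 - 7 + 3 = 1.9311

1.9311


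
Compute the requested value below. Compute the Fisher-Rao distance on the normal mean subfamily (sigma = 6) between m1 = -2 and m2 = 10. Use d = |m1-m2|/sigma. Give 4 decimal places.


On the fixed-variance normal subfamily, geodesic distance = |m1-m2|/sigma.
|-2 - 10| = 12.
sigma = 6.
d = 12/6 = 2.0000

2.0000


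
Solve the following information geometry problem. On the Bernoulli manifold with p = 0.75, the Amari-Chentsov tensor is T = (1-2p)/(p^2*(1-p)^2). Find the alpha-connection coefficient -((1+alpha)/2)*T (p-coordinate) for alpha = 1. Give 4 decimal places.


Skewness (Amari-Chentsov) tensor: T = (1-2p)/(p^2*(1-p)^2).
p = 0.75, 1-2p = -0.5, p^2 = 0.5625, (1-p)^2 = 0.0625.
T = -0.5/(0.5625 * 0.0625) = -14.222222.
In the p-coordinate, Gamma^(alpha) = Gamma^(0) - (alpha/2)*T with Gamma^(0) = (1/2)*g'(p) = -T/2,
so Gamma^(alpha) = -((1+alpha)/2)*T.
alpha = 1, -(1+alpha)/2 = -1.0.
Gamma = -1.0 * -14.222222 = 14.2222

14.2222


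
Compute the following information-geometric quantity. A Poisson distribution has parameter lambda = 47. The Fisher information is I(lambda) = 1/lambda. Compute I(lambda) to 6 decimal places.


Fisher information for Poisson: I(lambda) = 1/lambda.
lambda = 47.
I(lambda) = 1/47 = 0.021277

0.021277


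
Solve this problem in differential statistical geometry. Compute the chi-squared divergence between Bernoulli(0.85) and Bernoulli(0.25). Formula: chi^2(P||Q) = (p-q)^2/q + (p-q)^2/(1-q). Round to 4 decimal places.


Chi-squared divergence between Bernoulli distributions:
chi^2 = (p-q)^2/q + (p-q)^2/(1-q).
p = 0.85, q = 0.25, p-q = 0.6.
(p-q)^2 = 0.36.
term1 = 0.36/0.25 = 1.44.
term2 = 0.36/0.75 = 0.48.
chi^2 = 1.44 + 0.48 = 1.9200

1.9200


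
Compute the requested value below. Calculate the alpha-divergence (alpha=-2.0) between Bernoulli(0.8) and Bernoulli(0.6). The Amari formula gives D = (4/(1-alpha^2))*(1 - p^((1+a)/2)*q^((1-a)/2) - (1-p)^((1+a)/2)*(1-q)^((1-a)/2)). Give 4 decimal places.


Amari alpha-divergence:
D = (4/(1-alpha^2))*(1 - p^((1+a)/2)*q^((1-a)/2) - (1-p)^((1+a)/2)*(1-q)^((1-a)/2)).
alpha = -2.0, p = 0.8, q = 0.6.
e1 = (1+alpha)/2 = -0.5, e2 = (1-alpha)/2 = 1.5.
t1 = p^e1 * q^e2 = 0.8^-0.5 * 0.6^1.5 = 0.519615.
t2 = (1-p)^e1 * (1-q)^e2 = 0.2^-0.5 * 0.4^1.5 = 0.565685.
4/(1-alpha^2) = -1.333333.
D = -1.333333*(1 - 0.519615 - 0.565685) = 0.1137

0.1137


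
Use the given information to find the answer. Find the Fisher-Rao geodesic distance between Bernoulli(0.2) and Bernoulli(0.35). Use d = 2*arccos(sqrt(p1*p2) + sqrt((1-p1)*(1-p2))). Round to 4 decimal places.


Geodesic distance on Bernoulli manifold:
d(p1,p2) = 2*arccos(sqrt(p1*p2) + sqrt((1-p1)*(1-p2))).
sqrt(p1*p2) = sqrt(0.2*0.35) = 0.264575.
sqrt((1-p1)*(1-p2)) = sqrt(0.8*0.65) = 0.72111.
arg = 0.264575 + 0.72111 = 0.985685.
d = 2*arccos(0.985685) = 0.3388

0.3388
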